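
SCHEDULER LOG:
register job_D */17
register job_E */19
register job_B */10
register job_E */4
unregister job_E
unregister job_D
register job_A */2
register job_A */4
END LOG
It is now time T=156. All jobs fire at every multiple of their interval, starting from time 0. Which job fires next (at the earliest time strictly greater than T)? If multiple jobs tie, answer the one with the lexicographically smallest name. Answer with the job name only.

Op 1: register job_D */17 -> active={job_D:*/17}
Op 2: register job_E */19 -> active={job_D:*/17, job_E:*/19}
Op 3: register job_B */10 -> active={job_B:*/10, job_D:*/17, job_E:*/19}
Op 4: register job_E */4 -> active={job_B:*/10, job_D:*/17, job_E:*/4}
Op 5: unregister job_E -> active={job_B:*/10, job_D:*/17}
Op 6: unregister job_D -> active={job_B:*/10}
Op 7: register job_A */2 -> active={job_A:*/2, job_B:*/10}
Op 8: register job_A */4 -> active={job_A:*/4, job_B:*/10}
  job_A: interval 4, next fire after T=156 is 160
  job_B: interval 10, next fire after T=156 is 160
Earliest = 160, winner (lex tiebreak) = job_A

Answer: job_A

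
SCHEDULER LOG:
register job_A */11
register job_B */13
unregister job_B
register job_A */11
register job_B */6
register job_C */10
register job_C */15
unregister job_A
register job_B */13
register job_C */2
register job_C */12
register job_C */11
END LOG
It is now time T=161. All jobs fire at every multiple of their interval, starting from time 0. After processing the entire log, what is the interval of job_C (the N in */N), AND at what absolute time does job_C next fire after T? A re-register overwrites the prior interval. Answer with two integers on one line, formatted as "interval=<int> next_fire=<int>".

Op 1: register job_A */11 -> active={job_A:*/11}
Op 2: register job_B */13 -> active={job_A:*/11, job_B:*/13}
Op 3: unregister job_B -> active={job_A:*/11}
Op 4: register job_A */11 -> active={job_A:*/11}
Op 5: register job_B */6 -> active={job_A:*/11, job_B:*/6}
Op 6: register job_C */10 -> active={job_A:*/11, job_B:*/6, job_C:*/10}
Op 7: register job_C */15 -> active={job_A:*/11, job_B:*/6, job_C:*/15}
Op 8: unregister job_A -> active={job_B:*/6, job_C:*/15}
Op 9: register job_B */13 -> active={job_B:*/13, job_C:*/15}
Op 10: register job_C */2 -> active={job_B:*/13, job_C:*/2}
Op 11: register job_C */12 -> active={job_B:*/13, job_C:*/12}
Op 12: register job_C */11 -> active={job_B:*/13, job_C:*/11}
Final interval of job_C = 11
Next fire of job_C after T=161: (161//11+1)*11 = 165

Answer: interval=11 next_fire=165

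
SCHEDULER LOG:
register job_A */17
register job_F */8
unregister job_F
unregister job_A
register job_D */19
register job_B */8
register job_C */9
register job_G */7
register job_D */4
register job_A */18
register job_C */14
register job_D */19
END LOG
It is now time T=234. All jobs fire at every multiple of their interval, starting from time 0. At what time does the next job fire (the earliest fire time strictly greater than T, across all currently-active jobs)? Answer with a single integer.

Answer: 238

Derivation:
Op 1: register job_A */17 -> active={job_A:*/17}
Op 2: register job_F */8 -> active={job_A:*/17, job_F:*/8}
Op 3: unregister job_F -> active={job_A:*/17}
Op 4: unregister job_A -> active={}
Op 5: register job_D */19 -> active={job_D:*/19}
Op 6: register job_B */8 -> active={job_B:*/8, job_D:*/19}
Op 7: register job_C */9 -> active={job_B:*/8, job_C:*/9, job_D:*/19}
Op 8: register job_G */7 -> active={job_B:*/8, job_C:*/9, job_D:*/19, job_G:*/7}
Op 9: register job_D */4 -> active={job_B:*/8, job_C:*/9, job_D:*/4, job_G:*/7}
Op 10: register job_A */18 -> active={job_A:*/18, job_B:*/8, job_C:*/9, job_D:*/4, job_G:*/7}
Op 11: register job_C */14 -> active={job_A:*/18, job_B:*/8, job_C:*/14, job_D:*/4, job_G:*/7}
Op 12: register job_D */19 -> active={job_A:*/18, job_B:*/8, job_C:*/14, job_D:*/19, job_G:*/7}
  job_A: interval 18, next fire after T=234 is 252
  job_B: interval 8, next fire after T=234 is 240
  job_C: interval 14, next fire after T=234 is 238
  job_D: interval 19, next fire after T=234 is 247
  job_G: interval 7, next fire after T=234 is 238
Earliest fire time = 238 (job job_C)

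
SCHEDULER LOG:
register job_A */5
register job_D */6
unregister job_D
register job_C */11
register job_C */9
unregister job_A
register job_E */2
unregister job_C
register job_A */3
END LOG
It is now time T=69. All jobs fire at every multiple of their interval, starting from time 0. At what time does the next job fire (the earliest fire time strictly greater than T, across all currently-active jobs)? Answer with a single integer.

Op 1: register job_A */5 -> active={job_A:*/5}
Op 2: register job_D */6 -> active={job_A:*/5, job_D:*/6}
Op 3: unregister job_D -> active={job_A:*/5}
Op 4: register job_C */11 -> active={job_A:*/5, job_C:*/11}
Op 5: register job_C */9 -> active={job_A:*/5, job_C:*/9}
Op 6: unregister job_A -> active={job_C:*/9}
Op 7: register job_E */2 -> active={job_C:*/9, job_E:*/2}
Op 8: unregister job_C -> active={job_E:*/2}
Op 9: register job_A */3 -> active={job_A:*/3, job_E:*/2}
  job_A: interval 3, next fire after T=69 is 72
  job_E: interval 2, next fire after T=69 is 70
Earliest fire time = 70 (job job_E)

Answer: 70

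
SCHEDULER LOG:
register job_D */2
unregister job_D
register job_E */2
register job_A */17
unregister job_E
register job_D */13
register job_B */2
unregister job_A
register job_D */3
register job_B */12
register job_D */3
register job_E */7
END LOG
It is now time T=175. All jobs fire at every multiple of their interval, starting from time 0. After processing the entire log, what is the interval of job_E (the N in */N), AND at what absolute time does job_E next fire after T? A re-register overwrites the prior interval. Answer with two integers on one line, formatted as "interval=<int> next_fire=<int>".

Answer: interval=7 next_fire=182

Derivation:
Op 1: register job_D */2 -> active={job_D:*/2}
Op 2: unregister job_D -> active={}
Op 3: register job_E */2 -> active={job_E:*/2}
Op 4: register job_A */17 -> active={job_A:*/17, job_E:*/2}
Op 5: unregister job_E -> active={job_A:*/17}
Op 6: register job_D */13 -> active={job_A:*/17, job_D:*/13}
Op 7: register job_B */2 -> active={job_A:*/17, job_B:*/2, job_D:*/13}
Op 8: unregister job_A -> active={job_B:*/2, job_D:*/13}
Op 9: register job_D */3 -> active={job_B:*/2, job_D:*/3}
Op 10: register job_B */12 -> active={job_B:*/12, job_D:*/3}
Op 11: register job_D */3 -> active={job_B:*/12, job_D:*/3}
Op 12: register job_E */7 -> active={job_B:*/12, job_D:*/3, job_E:*/7}
Final interval of job_E = 7
Next fire of job_E after T=175: (175//7+1)*7 = 182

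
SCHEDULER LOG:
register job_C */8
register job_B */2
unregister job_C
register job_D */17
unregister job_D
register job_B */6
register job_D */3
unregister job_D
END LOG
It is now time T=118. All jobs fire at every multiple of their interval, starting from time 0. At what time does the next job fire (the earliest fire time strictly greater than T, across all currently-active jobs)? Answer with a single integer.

Answer: 120

Derivation:
Op 1: register job_C */8 -> active={job_C:*/8}
Op 2: register job_B */2 -> active={job_B:*/2, job_C:*/8}
Op 3: unregister job_C -> active={job_B:*/2}
Op 4: register job_D */17 -> active={job_B:*/2, job_D:*/17}
Op 5: unregister job_D -> active={job_B:*/2}
Op 6: register job_B */6 -> active={job_B:*/6}
Op 7: register job_D */3 -> active={job_B:*/6, job_D:*/3}
Op 8: unregister job_D -> active={job_B:*/6}
  job_B: interval 6, next fire after T=118 is 120
Earliest fire time = 120 (job job_B)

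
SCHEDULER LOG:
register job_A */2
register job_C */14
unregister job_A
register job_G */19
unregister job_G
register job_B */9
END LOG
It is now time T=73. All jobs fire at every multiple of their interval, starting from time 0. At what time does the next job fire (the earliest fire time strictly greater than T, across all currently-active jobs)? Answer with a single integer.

Op 1: register job_A */2 -> active={job_A:*/2}
Op 2: register job_C */14 -> active={job_A:*/2, job_C:*/14}
Op 3: unregister job_A -> active={job_C:*/14}
Op 4: register job_G */19 -> active={job_C:*/14, job_G:*/19}
Op 5: unregister job_G -> active={job_C:*/14}
Op 6: register job_B */9 -> active={job_B:*/9, job_C:*/14}
  job_B: interval 9, next fire after T=73 is 81
  job_C: interval 14, next fire after T=73 is 84
Earliest fire time = 81 (job job_B)

Answer: 81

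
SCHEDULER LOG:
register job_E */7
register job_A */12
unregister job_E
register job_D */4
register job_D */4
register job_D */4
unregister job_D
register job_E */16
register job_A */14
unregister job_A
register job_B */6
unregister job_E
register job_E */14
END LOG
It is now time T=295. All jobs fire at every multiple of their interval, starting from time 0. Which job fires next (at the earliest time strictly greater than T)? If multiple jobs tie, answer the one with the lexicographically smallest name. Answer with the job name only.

Op 1: register job_E */7 -> active={job_E:*/7}
Op 2: register job_A */12 -> active={job_A:*/12, job_E:*/7}
Op 3: unregister job_E -> active={job_A:*/12}
Op 4: register job_D */4 -> active={job_A:*/12, job_D:*/4}
Op 5: register job_D */4 -> active={job_A:*/12, job_D:*/4}
Op 6: register job_D */4 -> active={job_A:*/12, job_D:*/4}
Op 7: unregister job_D -> active={job_A:*/12}
Op 8: register job_E */16 -> active={job_A:*/12, job_E:*/16}
Op 9: register job_A */14 -> active={job_A:*/14, job_E:*/16}
Op 10: unregister job_A -> active={job_E:*/16}
Op 11: register job_B */6 -> active={job_B:*/6, job_E:*/16}
Op 12: unregister job_E -> active={job_B:*/6}
Op 13: register job_E */14 -> active={job_B:*/6, job_E:*/14}
  job_B: interval 6, next fire after T=295 is 300
  job_E: interval 14, next fire after T=295 is 308
Earliest = 300, winner (lex tiebreak) = job_B

Answer: job_B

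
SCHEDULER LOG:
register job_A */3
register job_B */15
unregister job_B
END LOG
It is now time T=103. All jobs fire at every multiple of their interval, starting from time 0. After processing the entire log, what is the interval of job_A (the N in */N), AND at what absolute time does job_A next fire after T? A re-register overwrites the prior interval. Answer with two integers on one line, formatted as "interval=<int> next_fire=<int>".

Op 1: register job_A */3 -> active={job_A:*/3}
Op 2: register job_B */15 -> active={job_A:*/3, job_B:*/15}
Op 3: unregister job_B -> active={job_A:*/3}
Final interval of job_A = 3
Next fire of job_A after T=103: (103//3+1)*3 = 105

Answer: interval=3 next_fire=105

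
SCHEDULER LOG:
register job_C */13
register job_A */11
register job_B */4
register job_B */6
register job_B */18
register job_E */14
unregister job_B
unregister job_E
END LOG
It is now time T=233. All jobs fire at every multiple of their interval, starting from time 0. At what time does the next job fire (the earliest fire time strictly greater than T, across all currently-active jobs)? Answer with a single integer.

Op 1: register job_C */13 -> active={job_C:*/13}
Op 2: register job_A */11 -> active={job_A:*/11, job_C:*/13}
Op 3: register job_B */4 -> active={job_A:*/11, job_B:*/4, job_C:*/13}
Op 4: register job_B */6 -> active={job_A:*/11, job_B:*/6, job_C:*/13}
Op 5: register job_B */18 -> active={job_A:*/11, job_B:*/18, job_C:*/13}
Op 6: register job_E */14 -> active={job_A:*/11, job_B:*/18, job_C:*/13, job_E:*/14}
Op 7: unregister job_B -> active={job_A:*/11, job_C:*/13, job_E:*/14}
Op 8: unregister job_E -> active={job_A:*/11, job_C:*/13}
  job_A: interval 11, next fire after T=233 is 242
  job_C: interval 13, next fire after T=233 is 234
Earliest fire time = 234 (job job_C)

Answer: 234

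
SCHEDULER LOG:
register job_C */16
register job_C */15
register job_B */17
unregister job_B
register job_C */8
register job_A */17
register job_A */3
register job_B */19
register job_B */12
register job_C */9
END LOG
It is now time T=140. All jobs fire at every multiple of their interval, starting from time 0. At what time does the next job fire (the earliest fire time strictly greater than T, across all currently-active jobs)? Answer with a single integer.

Op 1: register job_C */16 -> active={job_C:*/16}
Op 2: register job_C */15 -> active={job_C:*/15}
Op 3: register job_B */17 -> active={job_B:*/17, job_C:*/15}
Op 4: unregister job_B -> active={job_C:*/15}
Op 5: register job_C */8 -> active={job_C:*/8}
Op 6: register job_A */17 -> active={job_A:*/17, job_C:*/8}
Op 7: register job_A */3 -> active={job_A:*/3, job_C:*/8}
Op 8: register job_B */19 -> active={job_A:*/3, job_B:*/19, job_C:*/8}
Op 9: register job_B */12 -> active={job_A:*/3, job_B:*/12, job_C:*/8}
Op 10: register job_C */9 -> active={job_A:*/3, job_B:*/12, job_C:*/9}
  job_A: interval 3, next fire after T=140 is 141
  job_B: interval 12, next fire after T=140 is 144
  job_C: interval 9, next fire after T=140 is 144
Earliest fire time = 141 (job job_A)

Answer: 141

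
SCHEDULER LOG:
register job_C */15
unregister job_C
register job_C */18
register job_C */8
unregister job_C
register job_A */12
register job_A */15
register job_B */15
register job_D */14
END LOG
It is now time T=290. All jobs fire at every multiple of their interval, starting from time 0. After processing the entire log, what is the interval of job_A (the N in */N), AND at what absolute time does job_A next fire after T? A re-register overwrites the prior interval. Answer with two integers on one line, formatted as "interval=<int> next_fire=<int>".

Answer: interval=15 next_fire=300

Derivation:
Op 1: register job_C */15 -> active={job_C:*/15}
Op 2: unregister job_C -> active={}
Op 3: register job_C */18 -> active={job_C:*/18}
Op 4: register job_C */8 -> active={job_C:*/8}
Op 5: unregister job_C -> active={}
Op 6: register job_A */12 -> active={job_A:*/12}
Op 7: register job_A */15 -> active={job_A:*/15}
Op 8: register job_B */15 -> active={job_A:*/15, job_B:*/15}
Op 9: register job_D */14 -> active={job_A:*/15, job_B:*/15, job_D:*/14}
Final interval of job_A = 15
Next fire of job_A after T=290: (290//15+1)*15 = 300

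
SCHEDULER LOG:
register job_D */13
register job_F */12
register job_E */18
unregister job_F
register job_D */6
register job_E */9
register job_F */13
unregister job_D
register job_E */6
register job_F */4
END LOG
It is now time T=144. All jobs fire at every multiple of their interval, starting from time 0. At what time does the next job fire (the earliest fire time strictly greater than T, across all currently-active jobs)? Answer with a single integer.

Answer: 148

Derivation:
Op 1: register job_D */13 -> active={job_D:*/13}
Op 2: register job_F */12 -> active={job_D:*/13, job_F:*/12}
Op 3: register job_E */18 -> active={job_D:*/13, job_E:*/18, job_F:*/12}
Op 4: unregister job_F -> active={job_D:*/13, job_E:*/18}
Op 5: register job_D */6 -> active={job_D:*/6, job_E:*/18}
Op 6: register job_E */9 -> active={job_D:*/6, job_E:*/9}
Op 7: register job_F */13 -> active={job_D:*/6, job_E:*/9, job_F:*/13}
Op 8: unregister job_D -> active={job_E:*/9, job_F:*/13}
Op 9: register job_E */6 -> active={job_E:*/6, job_F:*/13}
Op 10: register job_F */4 -> active={job_E:*/6, job_F:*/4}
  job_E: interval 6, next fire after T=144 is 150
  job_F: interval 4, next fire after T=144 is 148
Earliest fire time = 148 (job job_F)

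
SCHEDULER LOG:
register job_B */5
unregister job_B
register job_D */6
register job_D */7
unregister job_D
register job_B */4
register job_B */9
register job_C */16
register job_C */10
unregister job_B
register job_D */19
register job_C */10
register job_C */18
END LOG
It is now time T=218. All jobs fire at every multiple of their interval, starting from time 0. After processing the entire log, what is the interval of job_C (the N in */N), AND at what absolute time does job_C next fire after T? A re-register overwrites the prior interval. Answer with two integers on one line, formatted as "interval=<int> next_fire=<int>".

Answer: interval=18 next_fire=234

Derivation:
Op 1: register job_B */5 -> active={job_B:*/5}
Op 2: unregister job_B -> active={}
Op 3: register job_D */6 -> active={job_D:*/6}
Op 4: register job_D */7 -> active={job_D:*/7}
Op 5: unregister job_D -> active={}
Op 6: register job_B */4 -> active={job_B:*/4}
Op 7: register job_B */9 -> active={job_B:*/9}
Op 8: register job_C */16 -> active={job_B:*/9, job_C:*/16}
Op 9: register job_C */10 -> active={job_B:*/9, job_C:*/10}
Op 10: unregister job_B -> active={job_C:*/10}
Op 11: register job_D */19 -> active={job_C:*/10, job_D:*/19}
Op 12: register job_C */10 -> active={job_C:*/10, job_D:*/19}
Op 13: register job_C */18 -> active={job_C:*/18, job_D:*/19}
Final interval of job_C = 18
Next fire of job_C after T=218: (218//18+1)*18 = 234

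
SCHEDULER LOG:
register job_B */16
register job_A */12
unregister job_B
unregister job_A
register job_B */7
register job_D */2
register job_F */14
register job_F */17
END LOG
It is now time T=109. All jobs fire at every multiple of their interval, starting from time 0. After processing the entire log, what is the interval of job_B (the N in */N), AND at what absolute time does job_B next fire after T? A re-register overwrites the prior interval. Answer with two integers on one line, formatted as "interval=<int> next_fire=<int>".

Op 1: register job_B */16 -> active={job_B:*/16}
Op 2: register job_A */12 -> active={job_A:*/12, job_B:*/16}
Op 3: unregister job_B -> active={job_A:*/12}
Op 4: unregister job_A -> active={}
Op 5: register job_B */7 -> active={job_B:*/7}
Op 6: register job_D */2 -> active={job_B:*/7, job_D:*/2}
Op 7: register job_F */14 -> active={job_B:*/7, job_D:*/2, job_F:*/14}
Op 8: register job_F */17 -> active={job_B:*/7, job_D:*/2, job_F:*/17}
Final interval of job_B = 7
Next fire of job_B after T=109: (109//7+1)*7 = 112

Answer: interval=7 next_fire=112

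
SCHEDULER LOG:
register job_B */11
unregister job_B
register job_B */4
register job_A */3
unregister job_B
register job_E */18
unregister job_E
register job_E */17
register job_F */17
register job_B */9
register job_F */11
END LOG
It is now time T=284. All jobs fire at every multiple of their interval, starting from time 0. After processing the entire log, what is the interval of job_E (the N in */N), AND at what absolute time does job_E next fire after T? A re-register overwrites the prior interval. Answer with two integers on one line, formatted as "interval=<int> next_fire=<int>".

Op 1: register job_B */11 -> active={job_B:*/11}
Op 2: unregister job_B -> active={}
Op 3: register job_B */4 -> active={job_B:*/4}
Op 4: register job_A */3 -> active={job_A:*/3, job_B:*/4}
Op 5: unregister job_B -> active={job_A:*/3}
Op 6: register job_E */18 -> active={job_A:*/3, job_E:*/18}
Op 7: unregister job_E -> active={job_A:*/3}
Op 8: register job_E */17 -> active={job_A:*/3, job_E:*/17}
Op 9: register job_F */17 -> active={job_A:*/3, job_E:*/17, job_F:*/17}
Op 10: register job_B */9 -> active={job_A:*/3, job_B:*/9, job_E:*/17, job_F:*/17}
Op 11: register job_F */11 -> active={job_A:*/3, job_B:*/9, job_E:*/17, job_F:*/11}
Final interval of job_E = 17
Next fire of job_E after T=284: (284//17+1)*17 = 289

Answer: interval=17 next_fire=289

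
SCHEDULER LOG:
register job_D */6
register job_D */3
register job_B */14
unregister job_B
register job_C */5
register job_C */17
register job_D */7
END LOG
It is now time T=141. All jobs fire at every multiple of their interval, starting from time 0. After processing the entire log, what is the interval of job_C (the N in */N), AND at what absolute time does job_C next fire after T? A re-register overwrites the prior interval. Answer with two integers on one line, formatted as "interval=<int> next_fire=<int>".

Op 1: register job_D */6 -> active={job_D:*/6}
Op 2: register job_D */3 -> active={job_D:*/3}
Op 3: register job_B */14 -> active={job_B:*/14, job_D:*/3}
Op 4: unregister job_B -> active={job_D:*/3}
Op 5: register job_C */5 -> active={job_C:*/5, job_D:*/3}
Op 6: register job_C */17 -> active={job_C:*/17, job_D:*/3}
Op 7: register job_D */7 -> active={job_C:*/17, job_D:*/7}
Final interval of job_C = 17
Next fire of job_C after T=141: (141//17+1)*17 = 153

Answer: interval=17 next_fire=153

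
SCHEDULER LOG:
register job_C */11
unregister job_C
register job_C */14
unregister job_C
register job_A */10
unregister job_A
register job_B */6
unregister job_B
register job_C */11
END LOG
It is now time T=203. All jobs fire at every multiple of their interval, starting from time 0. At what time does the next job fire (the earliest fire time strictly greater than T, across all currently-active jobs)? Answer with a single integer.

Answer: 209

Derivation:
Op 1: register job_C */11 -> active={job_C:*/11}
Op 2: unregister job_C -> active={}
Op 3: register job_C */14 -> active={job_C:*/14}
Op 4: unregister job_C -> active={}
Op 5: register job_A */10 -> active={job_A:*/10}
Op 6: unregister job_A -> active={}
Op 7: register job_B */6 -> active={job_B:*/6}
Op 8: unregister job_B -> active={}
Op 9: register job_C */11 -> active={job_C:*/11}
  job_C: interval 11, next fire after T=203 is 209
Earliest fire time = 209 (job job_C)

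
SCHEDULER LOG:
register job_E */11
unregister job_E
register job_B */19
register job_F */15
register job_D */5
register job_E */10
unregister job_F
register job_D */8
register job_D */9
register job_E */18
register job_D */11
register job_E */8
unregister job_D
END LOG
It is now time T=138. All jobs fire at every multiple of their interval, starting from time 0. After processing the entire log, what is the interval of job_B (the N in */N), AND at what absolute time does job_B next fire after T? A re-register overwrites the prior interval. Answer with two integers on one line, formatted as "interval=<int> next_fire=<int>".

Answer: interval=19 next_fire=152

Derivation:
Op 1: register job_E */11 -> active={job_E:*/11}
Op 2: unregister job_E -> active={}
Op 3: register job_B */19 -> active={job_B:*/19}
Op 4: register job_F */15 -> active={job_B:*/19, job_F:*/15}
Op 5: register job_D */5 -> active={job_B:*/19, job_D:*/5, job_F:*/15}
Op 6: register job_E */10 -> active={job_B:*/19, job_D:*/5, job_E:*/10, job_F:*/15}
Op 7: unregister job_F -> active={job_B:*/19, job_D:*/5, job_E:*/10}
Op 8: register job_D */8 -> active={job_B:*/19, job_D:*/8, job_E:*/10}
Op 9: register job_D */9 -> active={job_B:*/19, job_D:*/9, job_E:*/10}
Op 10: register job_E */18 -> active={job_B:*/19, job_D:*/9, job_E:*/18}
Op 11: register job_D */11 -> active={job_B:*/19, job_D:*/11, job_E:*/18}
Op 12: register job_E */8 -> active={job_B:*/19, job_D:*/11, job_E:*/8}
Op 13: unregister job_D -> active={job_B:*/19, job_E:*/8}
Final interval of job_B = 19
Next fire of job_B after T=138: (138//19+1)*19 = 152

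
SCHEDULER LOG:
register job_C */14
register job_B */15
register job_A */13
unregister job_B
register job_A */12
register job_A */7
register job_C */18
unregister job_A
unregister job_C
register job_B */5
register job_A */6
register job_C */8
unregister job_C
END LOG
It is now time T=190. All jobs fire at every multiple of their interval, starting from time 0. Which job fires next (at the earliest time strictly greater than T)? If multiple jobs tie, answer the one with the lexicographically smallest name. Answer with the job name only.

Op 1: register job_C */14 -> active={job_C:*/14}
Op 2: register job_B */15 -> active={job_B:*/15, job_C:*/14}
Op 3: register job_A */13 -> active={job_A:*/13, job_B:*/15, job_C:*/14}
Op 4: unregister job_B -> active={job_A:*/13, job_C:*/14}
Op 5: register job_A */12 -> active={job_A:*/12, job_C:*/14}
Op 6: register job_A */7 -> active={job_A:*/7, job_C:*/14}
Op 7: register job_C */18 -> active={job_A:*/7, job_C:*/18}
Op 8: unregister job_A -> active={job_C:*/18}
Op 9: unregister job_C -> active={}
Op 10: register job_B */5 -> active={job_B:*/5}
Op 11: register job_A */6 -> active={job_A:*/6, job_B:*/5}
Op 12: register job_C */8 -> active={job_A:*/6, job_B:*/5, job_C:*/8}
Op 13: unregister job_C -> active={job_A:*/6, job_B:*/5}
  job_A: interval 6, next fire after T=190 is 192
  job_B: interval 5, next fire after T=190 is 195
Earliest = 192, winner (lex tiebreak) = job_A

Answer: job_A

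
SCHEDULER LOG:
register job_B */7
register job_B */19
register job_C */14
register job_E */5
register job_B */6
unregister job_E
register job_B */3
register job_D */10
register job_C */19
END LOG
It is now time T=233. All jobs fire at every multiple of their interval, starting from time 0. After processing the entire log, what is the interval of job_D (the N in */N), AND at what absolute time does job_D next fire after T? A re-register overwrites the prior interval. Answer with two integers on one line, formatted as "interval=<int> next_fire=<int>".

Answer: interval=10 next_fire=240

Derivation:
Op 1: register job_B */7 -> active={job_B:*/7}
Op 2: register job_B */19 -> active={job_B:*/19}
Op 3: register job_C */14 -> active={job_B:*/19, job_C:*/14}
Op 4: register job_E */5 -> active={job_B:*/19, job_C:*/14, job_E:*/5}
Op 5: register job_B */6 -> active={job_B:*/6, job_C:*/14, job_E:*/5}
Op 6: unregister job_E -> active={job_B:*/6, job_C:*/14}
Op 7: register job_B */3 -> active={job_B:*/3, job_C:*/14}
Op 8: register job_D */10 -> active={job_B:*/3, job_C:*/14, job_D:*/10}
Op 9: register job_C */19 -> active={job_B:*/3, job_C:*/19, job_D:*/10}
Final interval of job_D = 10
Next fire of job_D after T=233: (233//10+1)*10 = 240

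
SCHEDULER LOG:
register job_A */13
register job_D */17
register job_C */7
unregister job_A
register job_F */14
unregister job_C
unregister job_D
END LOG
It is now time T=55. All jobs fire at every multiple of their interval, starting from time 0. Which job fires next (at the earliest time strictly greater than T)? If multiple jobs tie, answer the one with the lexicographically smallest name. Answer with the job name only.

Answer: job_F

Derivation:
Op 1: register job_A */13 -> active={job_A:*/13}
Op 2: register job_D */17 -> active={job_A:*/13, job_D:*/17}
Op 3: register job_C */7 -> active={job_A:*/13, job_C:*/7, job_D:*/17}
Op 4: unregister job_A -> active={job_C:*/7, job_D:*/17}
Op 5: register job_F */14 -> active={job_C:*/7, job_D:*/17, job_F:*/14}
Op 6: unregister job_C -> active={job_D:*/17, job_F:*/14}
Op 7: unregister job_D -> active={job_F:*/14}
  job_F: interval 14, next fire after T=55 is 56
Earliest = 56, winner (lex tiebreak) = job_F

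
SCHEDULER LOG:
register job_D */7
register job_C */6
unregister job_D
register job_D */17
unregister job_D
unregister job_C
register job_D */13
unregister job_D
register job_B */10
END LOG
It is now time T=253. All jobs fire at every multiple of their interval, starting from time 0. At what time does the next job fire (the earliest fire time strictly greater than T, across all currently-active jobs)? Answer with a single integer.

Op 1: register job_D */7 -> active={job_D:*/7}
Op 2: register job_C */6 -> active={job_C:*/6, job_D:*/7}
Op 3: unregister job_D -> active={job_C:*/6}
Op 4: register job_D */17 -> active={job_C:*/6, job_D:*/17}
Op 5: unregister job_D -> active={job_C:*/6}
Op 6: unregister job_C -> active={}
Op 7: register job_D */13 -> active={job_D:*/13}
Op 8: unregister job_D -> active={}
Op 9: register job_B */10 -> active={job_B:*/10}
  job_B: interval 10, next fire after T=253 is 260
Earliest fire time = 260 (job job_B)

Answer: 260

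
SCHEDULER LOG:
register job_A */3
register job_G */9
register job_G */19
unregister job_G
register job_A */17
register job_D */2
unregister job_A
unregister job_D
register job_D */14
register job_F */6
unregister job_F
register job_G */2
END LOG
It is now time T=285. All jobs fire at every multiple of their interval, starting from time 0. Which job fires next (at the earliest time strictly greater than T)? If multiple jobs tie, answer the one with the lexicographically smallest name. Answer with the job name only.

Answer: job_G

Derivation:
Op 1: register job_A */3 -> active={job_A:*/3}
Op 2: register job_G */9 -> active={job_A:*/3, job_G:*/9}
Op 3: register job_G */19 -> active={job_A:*/3, job_G:*/19}
Op 4: unregister job_G -> active={job_A:*/3}
Op 5: register job_A */17 -> active={job_A:*/17}
Op 6: register job_D */2 -> active={job_A:*/17, job_D:*/2}
Op 7: unregister job_A -> active={job_D:*/2}
Op 8: unregister job_D -> active={}
Op 9: register job_D */14 -> active={job_D:*/14}
Op 10: register job_F */6 -> active={job_D:*/14, job_F:*/6}
Op 11: unregister job_F -> active={job_D:*/14}
Op 12: register job_G */2 -> active={job_D:*/14, job_G:*/2}
  job_D: interval 14, next fire after T=285 is 294
  job_G: interval 2, next fire after T=285 is 286
Earliest = 286, winner (lex tiebreak) = job_G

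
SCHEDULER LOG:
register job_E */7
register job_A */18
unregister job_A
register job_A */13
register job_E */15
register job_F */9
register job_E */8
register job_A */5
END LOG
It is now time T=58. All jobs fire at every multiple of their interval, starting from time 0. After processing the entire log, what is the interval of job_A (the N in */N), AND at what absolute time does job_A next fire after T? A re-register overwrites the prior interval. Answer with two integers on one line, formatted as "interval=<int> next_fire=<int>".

Op 1: register job_E */7 -> active={job_E:*/7}
Op 2: register job_A */18 -> active={job_A:*/18, job_E:*/7}
Op 3: unregister job_A -> active={job_E:*/7}
Op 4: register job_A */13 -> active={job_A:*/13, job_E:*/7}
Op 5: register job_E */15 -> active={job_A:*/13, job_E:*/15}
Op 6: register job_F */9 -> active={job_A:*/13, job_E:*/15, job_F:*/9}
Op 7: register job_E */8 -> active={job_A:*/13, job_E:*/8, job_F:*/9}
Op 8: register job_A */5 -> active={job_A:*/5, job_E:*/8, job_F:*/9}
Final interval of job_A = 5
Next fire of job_A after T=58: (58//5+1)*5 = 60

Answer: interval=5 next_fire=60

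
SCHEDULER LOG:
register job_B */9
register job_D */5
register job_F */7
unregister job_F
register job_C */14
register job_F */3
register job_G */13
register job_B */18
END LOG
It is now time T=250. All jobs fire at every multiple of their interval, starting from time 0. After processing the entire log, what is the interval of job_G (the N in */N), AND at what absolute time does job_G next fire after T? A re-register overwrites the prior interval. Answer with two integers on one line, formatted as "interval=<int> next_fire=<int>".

Answer: interval=13 next_fire=260

Derivation:
Op 1: register job_B */9 -> active={job_B:*/9}
Op 2: register job_D */5 -> active={job_B:*/9, job_D:*/5}
Op 3: register job_F */7 -> active={job_B:*/9, job_D:*/5, job_F:*/7}
Op 4: unregister job_F -> active={job_B:*/9, job_D:*/5}
Op 5: register job_C */14 -> active={job_B:*/9, job_C:*/14, job_D:*/5}
Op 6: register job_F */3 -> active={job_B:*/9, job_C:*/14, job_D:*/5, job_F:*/3}
Op 7: register job_G */13 -> active={job_B:*/9, job_C:*/14, job_D:*/5, job_F:*/3, job_G:*/13}
Op 8: register job_B */18 -> active={job_B:*/18, job_C:*/14, job_D:*/5, job_F:*/3, job_G:*/13}
Final interval of job_G = 13
Next fire of job_G after T=250: (250//13+1)*13 = 260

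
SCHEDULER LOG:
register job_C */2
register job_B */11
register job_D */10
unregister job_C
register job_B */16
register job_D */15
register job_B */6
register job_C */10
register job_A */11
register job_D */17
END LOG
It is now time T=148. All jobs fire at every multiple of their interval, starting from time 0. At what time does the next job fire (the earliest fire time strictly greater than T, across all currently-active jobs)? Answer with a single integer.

Answer: 150

Derivation:
Op 1: register job_C */2 -> active={job_C:*/2}
Op 2: register job_B */11 -> active={job_B:*/11, job_C:*/2}
Op 3: register job_D */10 -> active={job_B:*/11, job_C:*/2, job_D:*/10}
Op 4: unregister job_C -> active={job_B:*/11, job_D:*/10}
Op 5: register job_B */16 -> active={job_B:*/16, job_D:*/10}
Op 6: register job_D */15 -> active={job_B:*/16, job_D:*/15}
Op 7: register job_B */6 -> active={job_B:*/6, job_D:*/15}
Op 8: register job_C */10 -> active={job_B:*/6, job_C:*/10, job_D:*/15}
Op 9: register job_A */11 -> active={job_A:*/11, job_B:*/6, job_C:*/10, job_D:*/15}
Op 10: register job_D */17 -> active={job_A:*/11, job_B:*/6, job_C:*/10, job_D:*/17}
  job_A: interval 11, next fire after T=148 is 154
  job_B: interval 6, next fire after T=148 is 150
  job_C: interval 10, next fire after T=148 is 150
  job_D: interval 17, next fire after T=148 is 153
Earliest fire time = 150 (job job_B)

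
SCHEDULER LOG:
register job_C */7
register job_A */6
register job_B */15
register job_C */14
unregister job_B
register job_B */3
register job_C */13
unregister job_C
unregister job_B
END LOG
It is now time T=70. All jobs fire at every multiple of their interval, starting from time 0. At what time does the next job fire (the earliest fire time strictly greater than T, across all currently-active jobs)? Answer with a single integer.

Op 1: register job_C */7 -> active={job_C:*/7}
Op 2: register job_A */6 -> active={job_A:*/6, job_C:*/7}
Op 3: register job_B */15 -> active={job_A:*/6, job_B:*/15, job_C:*/7}
Op 4: register job_C */14 -> active={job_A:*/6, job_B:*/15, job_C:*/14}
Op 5: unregister job_B -> active={job_A:*/6, job_C:*/14}
Op 6: register job_B */3 -> active={job_A:*/6, job_B:*/3, job_C:*/14}
Op 7: register job_C */13 -> active={job_A:*/6, job_B:*/3, job_C:*/13}
Op 8: unregister job_C -> active={job_A:*/6, job_B:*/3}
Op 9: unregister job_B -> active={job_A:*/6}
  job_A: interval 6, next fire after T=70 is 72
Earliest fire time = 72 (job job_A)

Answer: 72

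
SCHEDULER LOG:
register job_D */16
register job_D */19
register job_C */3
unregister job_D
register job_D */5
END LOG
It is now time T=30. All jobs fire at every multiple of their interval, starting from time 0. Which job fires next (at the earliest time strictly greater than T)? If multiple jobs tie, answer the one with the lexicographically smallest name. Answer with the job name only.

Answer: job_C

Derivation:
Op 1: register job_D */16 -> active={job_D:*/16}
Op 2: register job_D */19 -> active={job_D:*/19}
Op 3: register job_C */3 -> active={job_C:*/3, job_D:*/19}
Op 4: unregister job_D -> active={job_C:*/3}
Op 5: register job_D */5 -> active={job_C:*/3, job_D:*/5}
  job_C: interval 3, next fire after T=30 is 33
  job_D: interval 5, next fire after T=30 is 35
Earliest = 33, winner (lex tiebreak) = job_C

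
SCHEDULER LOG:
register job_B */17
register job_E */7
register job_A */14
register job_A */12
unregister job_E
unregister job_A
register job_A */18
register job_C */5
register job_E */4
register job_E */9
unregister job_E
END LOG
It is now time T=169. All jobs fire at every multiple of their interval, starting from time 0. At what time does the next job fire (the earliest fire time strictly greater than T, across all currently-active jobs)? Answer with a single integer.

Answer: 170

Derivation:
Op 1: register job_B */17 -> active={job_B:*/17}
Op 2: register job_E */7 -> active={job_B:*/17, job_E:*/7}
Op 3: register job_A */14 -> active={job_A:*/14, job_B:*/17, job_E:*/7}
Op 4: register job_A */12 -> active={job_A:*/12, job_B:*/17, job_E:*/7}
Op 5: unregister job_E -> active={job_A:*/12, job_B:*/17}
Op 6: unregister job_A -> active={job_B:*/17}
Op 7: register job_A */18 -> active={job_A:*/18, job_B:*/17}
Op 8: register job_C */5 -> active={job_A:*/18, job_B:*/17, job_C:*/5}
Op 9: register job_E */4 -> active={job_A:*/18, job_B:*/17, job_C:*/5, job_E:*/4}
Op 10: register job_E */9 -> active={job_A:*/18, job_B:*/17, job_C:*/5, job_E:*/9}
Op 11: unregister job_E -> active={job_A:*/18, job_B:*/17, job_C:*/5}
  job_A: interval 18, next fire after T=169 is 180
  job_B: interval 17, next fire after T=169 is 170
  job_C: interval 5, next fire after T=169 is 170
Earliest fire time = 170 (job job_B)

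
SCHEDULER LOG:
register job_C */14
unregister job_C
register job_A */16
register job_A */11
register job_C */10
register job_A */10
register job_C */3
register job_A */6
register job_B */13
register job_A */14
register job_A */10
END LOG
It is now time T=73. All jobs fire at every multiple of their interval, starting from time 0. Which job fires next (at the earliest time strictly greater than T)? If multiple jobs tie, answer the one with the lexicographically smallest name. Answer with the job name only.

Answer: job_C

Derivation:
Op 1: register job_C */14 -> active={job_C:*/14}
Op 2: unregister job_C -> active={}
Op 3: register job_A */16 -> active={job_A:*/16}
Op 4: register job_A */11 -> active={job_A:*/11}
Op 5: register job_C */10 -> active={job_A:*/11, job_C:*/10}
Op 6: register job_A */10 -> active={job_A:*/10, job_C:*/10}
Op 7: register job_C */3 -> active={job_A:*/10, job_C:*/3}
Op 8: register job_A */6 -> active={job_A:*/6, job_C:*/3}
Op 9: register job_B */13 -> active={job_A:*/6, job_B:*/13, job_C:*/3}
Op 10: register job_A */14 -> active={job_A:*/14, job_B:*/13, job_C:*/3}
Op 11: register job_A */10 -> active={job_A:*/10, job_B:*/13, job_C:*/3}
  job_A: interval 10, next fire after T=73 is 80
  job_B: interval 13, next fire after T=73 is 78
  job_C: interval 3, next fire after T=73 is 75
Earliest = 75, winner (lex tiebreak) = job_C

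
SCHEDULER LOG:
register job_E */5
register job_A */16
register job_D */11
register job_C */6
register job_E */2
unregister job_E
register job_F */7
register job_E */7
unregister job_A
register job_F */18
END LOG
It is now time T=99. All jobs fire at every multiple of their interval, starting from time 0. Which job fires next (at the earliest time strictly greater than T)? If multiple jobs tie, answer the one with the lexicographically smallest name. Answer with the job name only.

Op 1: register job_E */5 -> active={job_E:*/5}
Op 2: register job_A */16 -> active={job_A:*/16, job_E:*/5}
Op 3: register job_D */11 -> active={job_A:*/16, job_D:*/11, job_E:*/5}
Op 4: register job_C */6 -> active={job_A:*/16, job_C:*/6, job_D:*/11, job_E:*/5}
Op 5: register job_E */2 -> active={job_A:*/16, job_C:*/6, job_D:*/11, job_E:*/2}
Op 6: unregister job_E -> active={job_A:*/16, job_C:*/6, job_D:*/11}
Op 7: register job_F */7 -> active={job_A:*/16, job_C:*/6, job_D:*/11, job_F:*/7}
Op 8: register job_E */7 -> active={job_A:*/16, job_C:*/6, job_D:*/11, job_E:*/7, job_F:*/7}
Op 9: unregister job_A -> active={job_C:*/6, job_D:*/11, job_E:*/7, job_F:*/7}
Op 10: register job_F */18 -> active={job_C:*/6, job_D:*/11, job_E:*/7, job_F:*/18}
  job_C: interval 6, next fire after T=99 is 102
  job_D: interval 11, next fire after T=99 is 110
  job_E: interval 7, next fire after T=99 is 105
  job_F: interval 18, next fire after T=99 is 108
Earliest = 102, winner (lex tiebreak) = job_C

Answer: job_C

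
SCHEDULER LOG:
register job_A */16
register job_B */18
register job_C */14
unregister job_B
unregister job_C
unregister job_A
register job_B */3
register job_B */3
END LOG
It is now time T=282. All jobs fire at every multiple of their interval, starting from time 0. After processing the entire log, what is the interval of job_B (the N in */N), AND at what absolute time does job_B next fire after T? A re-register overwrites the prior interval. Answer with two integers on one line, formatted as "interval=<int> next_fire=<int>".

Answer: interval=3 next_fire=285

Derivation:
Op 1: register job_A */16 -> active={job_A:*/16}
Op 2: register job_B */18 -> active={job_A:*/16, job_B:*/18}
Op 3: register job_C */14 -> active={job_A:*/16, job_B:*/18, job_C:*/14}
Op 4: unregister job_B -> active={job_A:*/16, job_C:*/14}
Op 5: unregister job_C -> active={job_A:*/16}
Op 6: unregister job_A -> active={}
Op 7: register job_B */3 -> active={job_B:*/3}
Op 8: register job_B */3 -> active={job_B:*/3}
Final interval of job_B = 3
Next fire of job_B after T=282: (282//3+1)*3 = 285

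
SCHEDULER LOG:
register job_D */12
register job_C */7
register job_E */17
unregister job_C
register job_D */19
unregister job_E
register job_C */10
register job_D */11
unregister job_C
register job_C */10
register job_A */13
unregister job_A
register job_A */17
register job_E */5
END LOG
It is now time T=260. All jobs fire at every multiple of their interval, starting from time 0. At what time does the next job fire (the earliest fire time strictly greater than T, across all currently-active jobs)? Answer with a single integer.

Op 1: register job_D */12 -> active={job_D:*/12}
Op 2: register job_C */7 -> active={job_C:*/7, job_D:*/12}
Op 3: register job_E */17 -> active={job_C:*/7, job_D:*/12, job_E:*/17}
Op 4: unregister job_C -> active={job_D:*/12, job_E:*/17}
Op 5: register job_D */19 -> active={job_D:*/19, job_E:*/17}
Op 6: unregister job_E -> active={job_D:*/19}
Op 7: register job_C */10 -> active={job_C:*/10, job_D:*/19}
Op 8: register job_D */11 -> active={job_C:*/10, job_D:*/11}
Op 9: unregister job_C -> active={job_D:*/11}
Op 10: register job_C */10 -> active={job_C:*/10, job_D:*/11}
Op 11: register job_A */13 -> active={job_A:*/13, job_C:*/10, job_D:*/11}
Op 12: unregister job_A -> active={job_C:*/10, job_D:*/11}
Op 13: register job_A */17 -> active={job_A:*/17, job_C:*/10, job_D:*/11}
Op 14: register job_E */5 -> active={job_A:*/17, job_C:*/10, job_D:*/11, job_E:*/5}
  job_A: interval 17, next fire after T=260 is 272
  job_C: interval 10, next fire after T=260 is 270
  job_D: interval 11, next fire after T=260 is 264
  job_E: interval 5, next fire after T=260 is 265
Earliest fire time = 264 (job job_D)

Answer: 264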